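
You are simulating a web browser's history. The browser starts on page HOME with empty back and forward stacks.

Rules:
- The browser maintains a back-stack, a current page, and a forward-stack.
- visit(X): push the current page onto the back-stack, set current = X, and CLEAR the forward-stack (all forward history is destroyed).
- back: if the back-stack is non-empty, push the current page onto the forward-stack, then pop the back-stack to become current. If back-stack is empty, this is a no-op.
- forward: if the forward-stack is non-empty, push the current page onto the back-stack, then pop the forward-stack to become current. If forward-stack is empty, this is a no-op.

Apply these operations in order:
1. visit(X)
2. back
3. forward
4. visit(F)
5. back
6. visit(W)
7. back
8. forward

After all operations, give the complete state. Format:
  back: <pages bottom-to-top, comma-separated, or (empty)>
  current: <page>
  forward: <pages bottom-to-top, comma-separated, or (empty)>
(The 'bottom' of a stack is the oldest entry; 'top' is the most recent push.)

Answer: back: HOME,X
current: W
forward: (empty)

Derivation:
After 1 (visit(X)): cur=X back=1 fwd=0
After 2 (back): cur=HOME back=0 fwd=1
After 3 (forward): cur=X back=1 fwd=0
After 4 (visit(F)): cur=F back=2 fwd=0
After 5 (back): cur=X back=1 fwd=1
After 6 (visit(W)): cur=W back=2 fwd=0
After 7 (back): cur=X back=1 fwd=1
After 8 (forward): cur=W back=2 fwd=0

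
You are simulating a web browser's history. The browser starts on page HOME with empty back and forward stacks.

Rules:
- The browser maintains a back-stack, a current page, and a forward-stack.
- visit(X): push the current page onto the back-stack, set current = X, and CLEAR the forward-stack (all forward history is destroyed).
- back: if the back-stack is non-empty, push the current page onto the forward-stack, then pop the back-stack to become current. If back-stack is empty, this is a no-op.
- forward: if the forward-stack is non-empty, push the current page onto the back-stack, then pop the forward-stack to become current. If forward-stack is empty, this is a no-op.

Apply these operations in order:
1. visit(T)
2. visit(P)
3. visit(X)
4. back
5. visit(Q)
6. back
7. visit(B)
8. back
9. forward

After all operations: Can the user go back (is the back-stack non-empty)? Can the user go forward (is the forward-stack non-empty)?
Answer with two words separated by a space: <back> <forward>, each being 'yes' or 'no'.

Answer: yes no

Derivation:
After 1 (visit(T)): cur=T back=1 fwd=0
After 2 (visit(P)): cur=P back=2 fwd=0
After 3 (visit(X)): cur=X back=3 fwd=0
After 4 (back): cur=P back=2 fwd=1
After 5 (visit(Q)): cur=Q back=3 fwd=0
After 6 (back): cur=P back=2 fwd=1
After 7 (visit(B)): cur=B back=3 fwd=0
After 8 (back): cur=P back=2 fwd=1
After 9 (forward): cur=B back=3 fwd=0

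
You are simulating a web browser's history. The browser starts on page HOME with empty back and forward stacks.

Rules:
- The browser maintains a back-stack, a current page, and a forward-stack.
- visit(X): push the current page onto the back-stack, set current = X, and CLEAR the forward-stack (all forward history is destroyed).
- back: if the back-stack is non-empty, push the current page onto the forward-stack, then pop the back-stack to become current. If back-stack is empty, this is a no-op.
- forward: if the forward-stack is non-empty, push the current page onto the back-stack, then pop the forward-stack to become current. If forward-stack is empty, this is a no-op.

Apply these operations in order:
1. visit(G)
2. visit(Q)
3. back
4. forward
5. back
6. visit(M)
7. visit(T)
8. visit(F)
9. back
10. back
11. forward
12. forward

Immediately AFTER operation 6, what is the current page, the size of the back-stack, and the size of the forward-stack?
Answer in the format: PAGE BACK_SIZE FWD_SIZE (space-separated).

After 1 (visit(G)): cur=G back=1 fwd=0
After 2 (visit(Q)): cur=Q back=2 fwd=0
After 3 (back): cur=G back=1 fwd=1
After 4 (forward): cur=Q back=2 fwd=0
After 5 (back): cur=G back=1 fwd=1
After 6 (visit(M)): cur=M back=2 fwd=0

M 2 0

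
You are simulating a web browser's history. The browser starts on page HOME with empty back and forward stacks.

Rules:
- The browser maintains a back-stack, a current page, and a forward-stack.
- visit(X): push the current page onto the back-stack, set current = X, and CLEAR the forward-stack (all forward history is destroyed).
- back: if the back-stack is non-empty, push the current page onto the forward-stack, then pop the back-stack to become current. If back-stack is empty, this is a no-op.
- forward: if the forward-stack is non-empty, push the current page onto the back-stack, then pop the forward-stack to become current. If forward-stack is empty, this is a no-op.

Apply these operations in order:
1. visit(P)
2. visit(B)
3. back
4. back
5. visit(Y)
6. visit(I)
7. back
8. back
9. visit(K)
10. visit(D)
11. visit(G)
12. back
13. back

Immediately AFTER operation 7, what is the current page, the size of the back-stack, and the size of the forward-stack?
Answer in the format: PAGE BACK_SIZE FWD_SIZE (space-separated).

After 1 (visit(P)): cur=P back=1 fwd=0
After 2 (visit(B)): cur=B back=2 fwd=0
After 3 (back): cur=P back=1 fwd=1
After 4 (back): cur=HOME back=0 fwd=2
After 5 (visit(Y)): cur=Y back=1 fwd=0
After 6 (visit(I)): cur=I back=2 fwd=0
After 7 (back): cur=Y back=1 fwd=1

Y 1 1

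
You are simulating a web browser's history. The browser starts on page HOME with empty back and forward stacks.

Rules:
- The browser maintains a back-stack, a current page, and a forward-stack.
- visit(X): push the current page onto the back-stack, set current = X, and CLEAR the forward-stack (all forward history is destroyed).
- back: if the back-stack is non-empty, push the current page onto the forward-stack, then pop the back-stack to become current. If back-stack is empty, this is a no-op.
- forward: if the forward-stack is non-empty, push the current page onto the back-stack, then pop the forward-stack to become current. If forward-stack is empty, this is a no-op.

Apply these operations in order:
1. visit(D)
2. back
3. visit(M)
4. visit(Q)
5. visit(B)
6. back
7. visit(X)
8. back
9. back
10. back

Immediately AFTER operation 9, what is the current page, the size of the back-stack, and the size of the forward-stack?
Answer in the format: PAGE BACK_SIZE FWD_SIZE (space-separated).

After 1 (visit(D)): cur=D back=1 fwd=0
After 2 (back): cur=HOME back=0 fwd=1
After 3 (visit(M)): cur=M back=1 fwd=0
After 4 (visit(Q)): cur=Q back=2 fwd=0
After 5 (visit(B)): cur=B back=3 fwd=0
After 6 (back): cur=Q back=2 fwd=1
After 7 (visit(X)): cur=X back=3 fwd=0
After 8 (back): cur=Q back=2 fwd=1
After 9 (back): cur=M back=1 fwd=2

M 1 2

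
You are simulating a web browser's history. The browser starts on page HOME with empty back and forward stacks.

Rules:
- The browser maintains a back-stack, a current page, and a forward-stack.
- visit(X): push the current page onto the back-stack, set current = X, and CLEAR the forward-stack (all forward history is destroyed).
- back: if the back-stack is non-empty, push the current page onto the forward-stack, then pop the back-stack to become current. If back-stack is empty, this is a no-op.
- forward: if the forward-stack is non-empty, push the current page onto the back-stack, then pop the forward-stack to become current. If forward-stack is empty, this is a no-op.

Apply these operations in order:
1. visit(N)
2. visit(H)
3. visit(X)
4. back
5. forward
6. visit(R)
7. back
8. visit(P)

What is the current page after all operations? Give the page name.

After 1 (visit(N)): cur=N back=1 fwd=0
After 2 (visit(H)): cur=H back=2 fwd=0
After 3 (visit(X)): cur=X back=3 fwd=0
After 4 (back): cur=H back=2 fwd=1
After 5 (forward): cur=X back=3 fwd=0
After 6 (visit(R)): cur=R back=4 fwd=0
After 7 (back): cur=X back=3 fwd=1
After 8 (visit(P)): cur=P back=4 fwd=0

Answer: P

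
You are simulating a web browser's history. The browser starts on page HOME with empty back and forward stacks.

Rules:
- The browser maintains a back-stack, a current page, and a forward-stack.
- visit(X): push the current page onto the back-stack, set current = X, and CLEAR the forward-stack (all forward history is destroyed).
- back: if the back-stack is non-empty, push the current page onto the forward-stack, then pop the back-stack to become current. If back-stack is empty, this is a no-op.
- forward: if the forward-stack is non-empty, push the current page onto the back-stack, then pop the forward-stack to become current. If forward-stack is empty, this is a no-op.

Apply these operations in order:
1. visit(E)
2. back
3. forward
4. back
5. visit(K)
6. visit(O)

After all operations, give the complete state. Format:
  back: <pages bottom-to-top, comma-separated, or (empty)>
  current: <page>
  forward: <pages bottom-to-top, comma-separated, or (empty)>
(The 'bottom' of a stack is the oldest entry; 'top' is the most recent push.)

After 1 (visit(E)): cur=E back=1 fwd=0
After 2 (back): cur=HOME back=0 fwd=1
After 3 (forward): cur=E back=1 fwd=0
After 4 (back): cur=HOME back=0 fwd=1
After 5 (visit(K)): cur=K back=1 fwd=0
After 6 (visit(O)): cur=O back=2 fwd=0

Answer: back: HOME,K
current: O
forward: (empty)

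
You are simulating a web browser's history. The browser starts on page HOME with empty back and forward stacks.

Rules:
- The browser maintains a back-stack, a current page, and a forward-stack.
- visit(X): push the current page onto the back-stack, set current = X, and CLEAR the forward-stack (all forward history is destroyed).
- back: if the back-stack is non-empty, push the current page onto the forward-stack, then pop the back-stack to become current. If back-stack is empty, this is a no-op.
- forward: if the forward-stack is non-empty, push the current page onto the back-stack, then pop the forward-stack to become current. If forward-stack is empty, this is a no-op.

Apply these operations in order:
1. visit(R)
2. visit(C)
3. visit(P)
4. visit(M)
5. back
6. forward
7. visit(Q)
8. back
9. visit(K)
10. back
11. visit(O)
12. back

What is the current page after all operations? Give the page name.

After 1 (visit(R)): cur=R back=1 fwd=0
After 2 (visit(C)): cur=C back=2 fwd=0
After 3 (visit(P)): cur=P back=3 fwd=0
After 4 (visit(M)): cur=M back=4 fwd=0
After 5 (back): cur=P back=3 fwd=1
After 6 (forward): cur=M back=4 fwd=0
After 7 (visit(Q)): cur=Q back=5 fwd=0
After 8 (back): cur=M back=4 fwd=1
After 9 (visit(K)): cur=K back=5 fwd=0
After 10 (back): cur=M back=4 fwd=1
After 11 (visit(O)): cur=O back=5 fwd=0
After 12 (back): cur=M back=4 fwd=1

Answer: M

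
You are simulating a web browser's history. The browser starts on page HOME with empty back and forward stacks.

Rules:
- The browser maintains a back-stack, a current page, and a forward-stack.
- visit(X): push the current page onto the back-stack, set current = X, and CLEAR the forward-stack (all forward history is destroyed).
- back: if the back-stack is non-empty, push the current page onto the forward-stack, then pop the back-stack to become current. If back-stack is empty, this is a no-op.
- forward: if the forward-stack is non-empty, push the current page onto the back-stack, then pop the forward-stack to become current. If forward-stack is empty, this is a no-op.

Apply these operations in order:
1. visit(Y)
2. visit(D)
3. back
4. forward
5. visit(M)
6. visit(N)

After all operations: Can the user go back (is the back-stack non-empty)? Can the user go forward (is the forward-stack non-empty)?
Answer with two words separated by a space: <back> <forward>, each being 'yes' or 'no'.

After 1 (visit(Y)): cur=Y back=1 fwd=0
After 2 (visit(D)): cur=D back=2 fwd=0
After 3 (back): cur=Y back=1 fwd=1
After 4 (forward): cur=D back=2 fwd=0
After 5 (visit(M)): cur=M back=3 fwd=0
After 6 (visit(N)): cur=N back=4 fwd=0

Answer: yes no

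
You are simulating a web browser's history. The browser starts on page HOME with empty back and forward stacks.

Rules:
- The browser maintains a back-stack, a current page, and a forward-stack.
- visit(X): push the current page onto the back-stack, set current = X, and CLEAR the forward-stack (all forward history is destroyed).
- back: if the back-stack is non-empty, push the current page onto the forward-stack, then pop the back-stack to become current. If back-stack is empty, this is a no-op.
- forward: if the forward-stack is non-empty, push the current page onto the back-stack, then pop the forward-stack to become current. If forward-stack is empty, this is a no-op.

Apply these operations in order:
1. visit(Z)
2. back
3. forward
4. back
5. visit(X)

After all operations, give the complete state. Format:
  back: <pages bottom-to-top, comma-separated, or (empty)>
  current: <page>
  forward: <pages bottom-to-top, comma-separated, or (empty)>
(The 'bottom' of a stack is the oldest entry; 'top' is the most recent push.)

After 1 (visit(Z)): cur=Z back=1 fwd=0
After 2 (back): cur=HOME back=0 fwd=1
After 3 (forward): cur=Z back=1 fwd=0
After 4 (back): cur=HOME back=0 fwd=1
After 5 (visit(X)): cur=X back=1 fwd=0

Answer: back: HOME
current: X
forward: (empty)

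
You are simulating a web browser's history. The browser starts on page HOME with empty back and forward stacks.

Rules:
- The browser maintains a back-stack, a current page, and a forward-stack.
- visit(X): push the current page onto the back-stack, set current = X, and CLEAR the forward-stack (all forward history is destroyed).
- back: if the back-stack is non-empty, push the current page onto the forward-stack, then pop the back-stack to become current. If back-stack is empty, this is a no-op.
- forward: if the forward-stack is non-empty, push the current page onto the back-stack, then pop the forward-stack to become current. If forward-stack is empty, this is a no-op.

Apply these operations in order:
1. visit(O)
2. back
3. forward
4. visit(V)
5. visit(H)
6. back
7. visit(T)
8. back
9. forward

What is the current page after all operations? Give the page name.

Answer: T

Derivation:
After 1 (visit(O)): cur=O back=1 fwd=0
After 2 (back): cur=HOME back=0 fwd=1
After 3 (forward): cur=O back=1 fwd=0
After 4 (visit(V)): cur=V back=2 fwd=0
After 5 (visit(H)): cur=H back=3 fwd=0
After 6 (back): cur=V back=2 fwd=1
After 7 (visit(T)): cur=T back=3 fwd=0
After 8 (back): cur=V back=2 fwd=1
After 9 (forward): cur=T back=3 fwd=0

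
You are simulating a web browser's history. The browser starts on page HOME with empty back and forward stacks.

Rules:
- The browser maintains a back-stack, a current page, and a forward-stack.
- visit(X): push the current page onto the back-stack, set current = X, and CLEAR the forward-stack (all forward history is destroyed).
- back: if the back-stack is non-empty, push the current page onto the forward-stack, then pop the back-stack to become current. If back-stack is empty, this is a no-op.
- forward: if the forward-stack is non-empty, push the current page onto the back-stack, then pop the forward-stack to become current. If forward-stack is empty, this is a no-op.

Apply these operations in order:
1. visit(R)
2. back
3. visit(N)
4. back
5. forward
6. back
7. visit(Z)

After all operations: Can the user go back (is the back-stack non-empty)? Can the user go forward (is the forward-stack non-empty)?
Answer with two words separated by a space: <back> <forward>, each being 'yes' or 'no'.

After 1 (visit(R)): cur=R back=1 fwd=0
After 2 (back): cur=HOME back=0 fwd=1
After 3 (visit(N)): cur=N back=1 fwd=0
After 4 (back): cur=HOME back=0 fwd=1
After 5 (forward): cur=N back=1 fwd=0
After 6 (back): cur=HOME back=0 fwd=1
After 7 (visit(Z)): cur=Z back=1 fwd=0

Answer: yes no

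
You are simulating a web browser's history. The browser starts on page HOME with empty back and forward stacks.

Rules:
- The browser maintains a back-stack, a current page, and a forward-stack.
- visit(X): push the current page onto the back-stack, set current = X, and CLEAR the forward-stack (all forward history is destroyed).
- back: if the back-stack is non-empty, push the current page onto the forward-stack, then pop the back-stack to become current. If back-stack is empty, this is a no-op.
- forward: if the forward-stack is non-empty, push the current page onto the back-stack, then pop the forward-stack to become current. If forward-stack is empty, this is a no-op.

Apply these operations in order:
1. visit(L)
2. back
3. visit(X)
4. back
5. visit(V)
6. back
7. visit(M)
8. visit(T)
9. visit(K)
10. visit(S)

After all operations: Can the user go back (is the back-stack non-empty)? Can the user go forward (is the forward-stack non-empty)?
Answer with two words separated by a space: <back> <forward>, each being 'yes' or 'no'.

After 1 (visit(L)): cur=L back=1 fwd=0
After 2 (back): cur=HOME back=0 fwd=1
After 3 (visit(X)): cur=X back=1 fwd=0
After 4 (back): cur=HOME back=0 fwd=1
After 5 (visit(V)): cur=V back=1 fwd=0
After 6 (back): cur=HOME back=0 fwd=1
After 7 (visit(M)): cur=M back=1 fwd=0
After 8 (visit(T)): cur=T back=2 fwd=0
After 9 (visit(K)): cur=K back=3 fwd=0
After 10 (visit(S)): cur=S back=4 fwd=0

Answer: yes no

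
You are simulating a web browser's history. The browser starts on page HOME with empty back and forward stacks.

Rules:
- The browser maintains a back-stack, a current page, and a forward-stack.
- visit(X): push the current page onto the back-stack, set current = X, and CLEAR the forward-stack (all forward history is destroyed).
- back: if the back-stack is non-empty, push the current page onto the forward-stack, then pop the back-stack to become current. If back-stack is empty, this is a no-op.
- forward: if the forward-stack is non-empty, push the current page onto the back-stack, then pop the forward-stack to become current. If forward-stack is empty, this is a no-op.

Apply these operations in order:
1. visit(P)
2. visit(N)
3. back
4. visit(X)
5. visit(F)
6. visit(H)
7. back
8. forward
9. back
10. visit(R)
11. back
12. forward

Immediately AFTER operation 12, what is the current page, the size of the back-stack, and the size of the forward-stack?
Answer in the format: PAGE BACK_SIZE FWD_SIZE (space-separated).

After 1 (visit(P)): cur=P back=1 fwd=0
After 2 (visit(N)): cur=N back=2 fwd=0
After 3 (back): cur=P back=1 fwd=1
After 4 (visit(X)): cur=X back=2 fwd=0
After 5 (visit(F)): cur=F back=3 fwd=0
After 6 (visit(H)): cur=H back=4 fwd=0
After 7 (back): cur=F back=3 fwd=1
After 8 (forward): cur=H back=4 fwd=0
After 9 (back): cur=F back=3 fwd=1
After 10 (visit(R)): cur=R back=4 fwd=0
After 11 (back): cur=F back=3 fwd=1
After 12 (forward): cur=R back=4 fwd=0

R 4 0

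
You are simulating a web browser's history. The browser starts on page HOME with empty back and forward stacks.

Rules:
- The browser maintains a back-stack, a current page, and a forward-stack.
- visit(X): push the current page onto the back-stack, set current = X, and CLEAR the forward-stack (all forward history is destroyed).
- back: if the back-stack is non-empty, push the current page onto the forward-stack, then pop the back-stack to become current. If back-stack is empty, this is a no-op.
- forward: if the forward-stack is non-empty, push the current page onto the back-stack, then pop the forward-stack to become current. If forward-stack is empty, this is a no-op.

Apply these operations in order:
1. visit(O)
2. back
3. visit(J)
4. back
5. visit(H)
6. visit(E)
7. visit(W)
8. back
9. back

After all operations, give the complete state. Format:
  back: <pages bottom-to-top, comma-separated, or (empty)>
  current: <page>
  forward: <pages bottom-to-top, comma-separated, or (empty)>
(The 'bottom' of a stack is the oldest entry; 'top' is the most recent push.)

Answer: back: HOME
current: H
forward: W,E

Derivation:
After 1 (visit(O)): cur=O back=1 fwd=0
After 2 (back): cur=HOME back=0 fwd=1
After 3 (visit(J)): cur=J back=1 fwd=0
After 4 (back): cur=HOME back=0 fwd=1
After 5 (visit(H)): cur=H back=1 fwd=0
After 6 (visit(E)): cur=E back=2 fwd=0
After 7 (visit(W)): cur=W back=3 fwd=0
After 8 (back): cur=E back=2 fwd=1
After 9 (back): cur=H back=1 fwd=2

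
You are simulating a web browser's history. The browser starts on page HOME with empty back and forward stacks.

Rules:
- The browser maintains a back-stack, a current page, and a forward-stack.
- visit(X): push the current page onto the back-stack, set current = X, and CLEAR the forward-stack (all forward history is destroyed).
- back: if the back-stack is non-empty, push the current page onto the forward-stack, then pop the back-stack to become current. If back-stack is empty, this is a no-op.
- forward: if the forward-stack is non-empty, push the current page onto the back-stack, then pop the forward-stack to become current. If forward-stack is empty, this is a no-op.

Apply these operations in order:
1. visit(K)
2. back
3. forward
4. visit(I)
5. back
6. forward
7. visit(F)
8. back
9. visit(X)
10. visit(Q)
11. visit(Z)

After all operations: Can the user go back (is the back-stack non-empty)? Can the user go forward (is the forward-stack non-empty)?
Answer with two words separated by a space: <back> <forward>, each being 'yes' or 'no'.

After 1 (visit(K)): cur=K back=1 fwd=0
After 2 (back): cur=HOME back=0 fwd=1
After 3 (forward): cur=K back=1 fwd=0
After 4 (visit(I)): cur=I back=2 fwd=0
After 5 (back): cur=K back=1 fwd=1
After 6 (forward): cur=I back=2 fwd=0
After 7 (visit(F)): cur=F back=3 fwd=0
After 8 (back): cur=I back=2 fwd=1
After 9 (visit(X)): cur=X back=3 fwd=0
After 10 (visit(Q)): cur=Q back=4 fwd=0
After 11 (visit(Z)): cur=Z back=5 fwd=0

Answer: yes no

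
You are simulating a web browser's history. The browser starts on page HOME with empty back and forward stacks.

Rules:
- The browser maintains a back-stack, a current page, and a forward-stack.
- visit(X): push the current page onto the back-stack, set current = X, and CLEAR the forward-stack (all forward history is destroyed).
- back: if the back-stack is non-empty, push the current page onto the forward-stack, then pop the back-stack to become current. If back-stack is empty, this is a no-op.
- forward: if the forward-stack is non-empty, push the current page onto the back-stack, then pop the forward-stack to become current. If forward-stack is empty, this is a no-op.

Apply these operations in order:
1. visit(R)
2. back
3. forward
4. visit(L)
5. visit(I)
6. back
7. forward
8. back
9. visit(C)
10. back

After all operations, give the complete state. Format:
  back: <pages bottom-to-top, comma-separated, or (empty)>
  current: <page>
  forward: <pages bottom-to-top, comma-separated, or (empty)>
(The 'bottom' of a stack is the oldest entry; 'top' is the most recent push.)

Answer: back: HOME,R
current: L
forward: C

Derivation:
After 1 (visit(R)): cur=R back=1 fwd=0
After 2 (back): cur=HOME back=0 fwd=1
After 3 (forward): cur=R back=1 fwd=0
After 4 (visit(L)): cur=L back=2 fwd=0
After 5 (visit(I)): cur=I back=3 fwd=0
After 6 (back): cur=L back=2 fwd=1
After 7 (forward): cur=I back=3 fwd=0
After 8 (back): cur=L back=2 fwd=1
After 9 (visit(C)): cur=C back=3 fwd=0
After 10 (back): cur=L back=2 fwd=1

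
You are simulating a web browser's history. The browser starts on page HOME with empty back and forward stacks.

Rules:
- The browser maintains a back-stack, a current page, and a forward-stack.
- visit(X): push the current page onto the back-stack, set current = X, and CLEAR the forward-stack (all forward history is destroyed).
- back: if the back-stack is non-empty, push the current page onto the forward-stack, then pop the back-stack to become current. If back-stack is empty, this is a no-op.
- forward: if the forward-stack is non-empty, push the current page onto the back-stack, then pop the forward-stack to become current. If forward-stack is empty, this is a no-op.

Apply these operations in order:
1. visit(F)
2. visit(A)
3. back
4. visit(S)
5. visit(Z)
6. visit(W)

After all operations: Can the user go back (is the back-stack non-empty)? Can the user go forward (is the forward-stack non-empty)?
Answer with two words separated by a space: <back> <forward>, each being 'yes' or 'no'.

Answer: yes no

Derivation:
After 1 (visit(F)): cur=F back=1 fwd=0
After 2 (visit(A)): cur=A back=2 fwd=0
After 3 (back): cur=F back=1 fwd=1
After 4 (visit(S)): cur=S back=2 fwd=0
After 5 (visit(Z)): cur=Z back=3 fwd=0
After 6 (visit(W)): cur=W back=4 fwd=0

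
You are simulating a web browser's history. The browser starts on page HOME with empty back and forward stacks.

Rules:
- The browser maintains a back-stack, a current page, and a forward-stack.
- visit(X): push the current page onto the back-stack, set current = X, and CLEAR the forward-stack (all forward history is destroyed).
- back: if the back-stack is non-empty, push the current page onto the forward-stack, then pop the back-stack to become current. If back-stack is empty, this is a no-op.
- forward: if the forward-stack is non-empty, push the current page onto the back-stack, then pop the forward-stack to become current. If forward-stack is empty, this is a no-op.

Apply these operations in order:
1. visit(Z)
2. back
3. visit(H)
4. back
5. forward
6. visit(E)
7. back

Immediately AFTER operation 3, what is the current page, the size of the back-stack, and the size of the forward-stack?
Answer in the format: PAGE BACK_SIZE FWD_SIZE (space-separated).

After 1 (visit(Z)): cur=Z back=1 fwd=0
After 2 (back): cur=HOME back=0 fwd=1
After 3 (visit(H)): cur=H back=1 fwd=0

H 1 0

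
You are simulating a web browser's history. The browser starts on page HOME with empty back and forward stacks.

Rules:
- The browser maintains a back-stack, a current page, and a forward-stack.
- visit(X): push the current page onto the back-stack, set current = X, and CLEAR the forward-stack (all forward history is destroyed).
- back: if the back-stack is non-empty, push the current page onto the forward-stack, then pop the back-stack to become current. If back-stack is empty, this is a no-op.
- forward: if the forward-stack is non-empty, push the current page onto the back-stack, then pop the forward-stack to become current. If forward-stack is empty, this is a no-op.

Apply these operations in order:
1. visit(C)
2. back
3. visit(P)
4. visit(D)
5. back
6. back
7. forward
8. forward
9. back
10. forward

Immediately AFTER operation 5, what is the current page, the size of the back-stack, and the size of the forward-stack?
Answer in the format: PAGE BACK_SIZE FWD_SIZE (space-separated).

After 1 (visit(C)): cur=C back=1 fwd=0
After 2 (back): cur=HOME back=0 fwd=1
After 3 (visit(P)): cur=P back=1 fwd=0
After 4 (visit(D)): cur=D back=2 fwd=0
After 5 (back): cur=P back=1 fwd=1

P 1 1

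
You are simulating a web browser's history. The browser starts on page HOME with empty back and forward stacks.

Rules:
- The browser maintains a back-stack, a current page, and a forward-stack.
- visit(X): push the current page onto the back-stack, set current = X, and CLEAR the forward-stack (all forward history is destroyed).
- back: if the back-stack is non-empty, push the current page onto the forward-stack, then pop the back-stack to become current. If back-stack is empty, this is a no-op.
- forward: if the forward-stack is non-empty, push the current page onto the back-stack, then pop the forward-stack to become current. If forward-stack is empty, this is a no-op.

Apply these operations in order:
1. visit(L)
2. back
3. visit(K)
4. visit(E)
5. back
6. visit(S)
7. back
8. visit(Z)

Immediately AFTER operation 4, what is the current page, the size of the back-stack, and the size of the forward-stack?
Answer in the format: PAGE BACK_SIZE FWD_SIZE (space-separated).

After 1 (visit(L)): cur=L back=1 fwd=0
After 2 (back): cur=HOME back=0 fwd=1
After 3 (visit(K)): cur=K back=1 fwd=0
After 4 (visit(E)): cur=E back=2 fwd=0

E 2 0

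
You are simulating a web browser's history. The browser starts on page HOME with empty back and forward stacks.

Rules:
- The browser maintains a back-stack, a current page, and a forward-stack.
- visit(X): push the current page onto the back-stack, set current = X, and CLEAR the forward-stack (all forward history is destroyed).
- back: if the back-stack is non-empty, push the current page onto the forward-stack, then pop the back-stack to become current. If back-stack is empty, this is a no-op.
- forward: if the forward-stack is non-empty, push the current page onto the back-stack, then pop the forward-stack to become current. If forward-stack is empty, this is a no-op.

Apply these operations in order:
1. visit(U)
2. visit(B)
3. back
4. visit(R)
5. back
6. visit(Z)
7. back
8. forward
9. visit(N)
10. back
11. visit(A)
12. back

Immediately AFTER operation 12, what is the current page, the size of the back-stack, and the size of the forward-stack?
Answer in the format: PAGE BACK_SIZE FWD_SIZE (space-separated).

After 1 (visit(U)): cur=U back=1 fwd=0
After 2 (visit(B)): cur=B back=2 fwd=0
After 3 (back): cur=U back=1 fwd=1
After 4 (visit(R)): cur=R back=2 fwd=0
After 5 (back): cur=U back=1 fwd=1
After 6 (visit(Z)): cur=Z back=2 fwd=0
After 7 (back): cur=U back=1 fwd=1
After 8 (forward): cur=Z back=2 fwd=0
After 9 (visit(N)): cur=N back=3 fwd=0
After 10 (back): cur=Z back=2 fwd=1
After 11 (visit(A)): cur=A back=3 fwd=0
After 12 (back): cur=Z back=2 fwd=1

Z 2 1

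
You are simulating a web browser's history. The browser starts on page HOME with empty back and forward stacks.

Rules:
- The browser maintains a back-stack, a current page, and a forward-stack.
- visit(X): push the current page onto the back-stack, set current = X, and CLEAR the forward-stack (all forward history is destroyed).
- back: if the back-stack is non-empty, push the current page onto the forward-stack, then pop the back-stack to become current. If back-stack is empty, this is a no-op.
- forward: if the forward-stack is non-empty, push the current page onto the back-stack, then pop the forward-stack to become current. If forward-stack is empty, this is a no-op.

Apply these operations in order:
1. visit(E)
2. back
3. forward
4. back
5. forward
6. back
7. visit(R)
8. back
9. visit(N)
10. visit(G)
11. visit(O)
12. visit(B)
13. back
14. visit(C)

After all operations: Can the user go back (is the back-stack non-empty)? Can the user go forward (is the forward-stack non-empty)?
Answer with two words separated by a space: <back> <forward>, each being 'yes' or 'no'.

Answer: yes no

Derivation:
After 1 (visit(E)): cur=E back=1 fwd=0
After 2 (back): cur=HOME back=0 fwd=1
After 3 (forward): cur=E back=1 fwd=0
After 4 (back): cur=HOME back=0 fwd=1
After 5 (forward): cur=E back=1 fwd=0
After 6 (back): cur=HOME back=0 fwd=1
After 7 (visit(R)): cur=R back=1 fwd=0
After 8 (back): cur=HOME back=0 fwd=1
After 9 (visit(N)): cur=N back=1 fwd=0
After 10 (visit(G)): cur=G back=2 fwd=0
After 11 (visit(O)): cur=O back=3 fwd=0
After 12 (visit(B)): cur=B back=4 fwd=0
After 13 (back): cur=O back=3 fwd=1
After 14 (visit(C)): cur=C back=4 fwd=0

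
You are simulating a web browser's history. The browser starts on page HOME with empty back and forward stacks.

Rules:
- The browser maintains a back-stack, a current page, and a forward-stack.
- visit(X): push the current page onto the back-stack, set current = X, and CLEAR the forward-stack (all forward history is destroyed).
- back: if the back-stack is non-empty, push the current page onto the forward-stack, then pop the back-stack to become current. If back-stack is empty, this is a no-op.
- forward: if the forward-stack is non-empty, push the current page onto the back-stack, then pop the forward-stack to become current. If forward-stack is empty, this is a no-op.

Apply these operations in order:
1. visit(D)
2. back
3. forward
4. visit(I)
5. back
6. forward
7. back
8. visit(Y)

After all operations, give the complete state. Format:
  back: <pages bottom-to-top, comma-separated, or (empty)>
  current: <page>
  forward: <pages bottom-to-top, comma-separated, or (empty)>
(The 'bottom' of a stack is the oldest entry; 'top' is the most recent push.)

After 1 (visit(D)): cur=D back=1 fwd=0
After 2 (back): cur=HOME back=0 fwd=1
After 3 (forward): cur=D back=1 fwd=0
After 4 (visit(I)): cur=I back=2 fwd=0
After 5 (back): cur=D back=1 fwd=1
After 6 (forward): cur=I back=2 fwd=0
After 7 (back): cur=D back=1 fwd=1
After 8 (visit(Y)): cur=Y back=2 fwd=0

Answer: back: HOME,D
current: Y
forward: (empty)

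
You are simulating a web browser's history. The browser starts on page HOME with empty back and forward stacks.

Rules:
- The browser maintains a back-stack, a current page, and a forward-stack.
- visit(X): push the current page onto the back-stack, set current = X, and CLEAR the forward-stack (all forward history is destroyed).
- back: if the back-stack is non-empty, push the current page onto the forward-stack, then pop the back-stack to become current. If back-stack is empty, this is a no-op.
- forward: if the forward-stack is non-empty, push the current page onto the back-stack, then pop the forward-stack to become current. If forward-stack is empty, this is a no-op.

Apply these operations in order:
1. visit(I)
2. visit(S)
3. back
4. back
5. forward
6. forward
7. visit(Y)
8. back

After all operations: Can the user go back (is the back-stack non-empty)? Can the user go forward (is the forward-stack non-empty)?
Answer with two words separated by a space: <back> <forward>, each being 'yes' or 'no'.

After 1 (visit(I)): cur=I back=1 fwd=0
After 2 (visit(S)): cur=S back=2 fwd=0
After 3 (back): cur=I back=1 fwd=1
After 4 (back): cur=HOME back=0 fwd=2
After 5 (forward): cur=I back=1 fwd=1
After 6 (forward): cur=S back=2 fwd=0
After 7 (visit(Y)): cur=Y back=3 fwd=0
After 8 (back): cur=S back=2 fwd=1

Answer: yes yes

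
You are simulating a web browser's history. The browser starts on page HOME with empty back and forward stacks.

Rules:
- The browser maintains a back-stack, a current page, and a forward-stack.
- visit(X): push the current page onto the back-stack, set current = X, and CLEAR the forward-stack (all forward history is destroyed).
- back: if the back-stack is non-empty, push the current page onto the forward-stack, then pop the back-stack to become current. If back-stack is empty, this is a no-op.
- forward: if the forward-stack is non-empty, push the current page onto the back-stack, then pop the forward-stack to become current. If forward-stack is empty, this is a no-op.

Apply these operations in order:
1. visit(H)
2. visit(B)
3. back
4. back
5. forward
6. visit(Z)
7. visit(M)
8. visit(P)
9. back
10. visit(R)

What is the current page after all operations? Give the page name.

Answer: R

Derivation:
After 1 (visit(H)): cur=H back=1 fwd=0
After 2 (visit(B)): cur=B back=2 fwd=0
After 3 (back): cur=H back=1 fwd=1
After 4 (back): cur=HOME back=0 fwd=2
After 5 (forward): cur=H back=1 fwd=1
After 6 (visit(Z)): cur=Z back=2 fwd=0
After 7 (visit(M)): cur=M back=3 fwd=0
After 8 (visit(P)): cur=P back=4 fwd=0
After 9 (back): cur=M back=3 fwd=1
After 10 (visit(R)): cur=R back=4 fwd=0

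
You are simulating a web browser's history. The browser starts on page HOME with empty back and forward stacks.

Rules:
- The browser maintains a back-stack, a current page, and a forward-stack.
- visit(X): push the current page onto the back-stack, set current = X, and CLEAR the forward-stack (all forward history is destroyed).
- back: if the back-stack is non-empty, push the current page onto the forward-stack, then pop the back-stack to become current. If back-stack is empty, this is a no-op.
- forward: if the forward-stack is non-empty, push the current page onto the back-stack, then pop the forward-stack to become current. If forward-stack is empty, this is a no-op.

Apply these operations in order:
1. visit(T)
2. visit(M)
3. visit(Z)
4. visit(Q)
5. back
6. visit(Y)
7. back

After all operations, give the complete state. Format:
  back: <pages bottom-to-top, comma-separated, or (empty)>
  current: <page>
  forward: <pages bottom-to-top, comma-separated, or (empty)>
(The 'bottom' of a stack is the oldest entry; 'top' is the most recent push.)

Answer: back: HOME,T,M
current: Z
forward: Y

Derivation:
After 1 (visit(T)): cur=T back=1 fwd=0
After 2 (visit(M)): cur=M back=2 fwd=0
After 3 (visit(Z)): cur=Z back=3 fwd=0
After 4 (visit(Q)): cur=Q back=4 fwd=0
After 5 (back): cur=Z back=3 fwd=1
After 6 (visit(Y)): cur=Y back=4 fwd=0
After 7 (back): cur=Z back=3 fwd=1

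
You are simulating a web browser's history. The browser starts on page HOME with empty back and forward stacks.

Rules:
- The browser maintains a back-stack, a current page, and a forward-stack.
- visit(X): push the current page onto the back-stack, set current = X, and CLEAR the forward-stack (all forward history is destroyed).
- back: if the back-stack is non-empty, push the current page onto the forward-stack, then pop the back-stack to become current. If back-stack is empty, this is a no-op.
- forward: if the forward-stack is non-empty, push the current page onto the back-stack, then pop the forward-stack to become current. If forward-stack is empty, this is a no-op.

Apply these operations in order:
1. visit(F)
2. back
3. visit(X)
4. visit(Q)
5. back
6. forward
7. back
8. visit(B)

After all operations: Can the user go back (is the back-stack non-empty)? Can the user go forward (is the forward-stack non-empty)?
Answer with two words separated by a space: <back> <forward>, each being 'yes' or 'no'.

Answer: yes no

Derivation:
After 1 (visit(F)): cur=F back=1 fwd=0
After 2 (back): cur=HOME back=0 fwd=1
After 3 (visit(X)): cur=X back=1 fwd=0
After 4 (visit(Q)): cur=Q back=2 fwd=0
After 5 (back): cur=X back=1 fwd=1
After 6 (forward): cur=Q back=2 fwd=0
After 7 (back): cur=X back=1 fwd=1
After 8 (visit(B)): cur=B back=2 fwd=0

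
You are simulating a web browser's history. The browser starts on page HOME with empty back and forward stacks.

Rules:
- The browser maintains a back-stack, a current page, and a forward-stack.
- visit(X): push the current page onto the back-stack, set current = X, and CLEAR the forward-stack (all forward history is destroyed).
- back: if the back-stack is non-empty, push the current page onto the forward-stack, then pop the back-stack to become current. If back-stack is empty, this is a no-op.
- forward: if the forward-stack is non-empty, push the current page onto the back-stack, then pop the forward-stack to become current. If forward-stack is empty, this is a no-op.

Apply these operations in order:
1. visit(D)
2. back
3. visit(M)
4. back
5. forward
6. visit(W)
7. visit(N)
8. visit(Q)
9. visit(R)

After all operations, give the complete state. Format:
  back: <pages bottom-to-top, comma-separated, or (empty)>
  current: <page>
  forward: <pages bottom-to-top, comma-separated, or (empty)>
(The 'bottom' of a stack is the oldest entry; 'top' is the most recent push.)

After 1 (visit(D)): cur=D back=1 fwd=0
After 2 (back): cur=HOME back=0 fwd=1
After 3 (visit(M)): cur=M back=1 fwd=0
After 4 (back): cur=HOME back=0 fwd=1
After 5 (forward): cur=M back=1 fwd=0
After 6 (visit(W)): cur=W back=2 fwd=0
After 7 (visit(N)): cur=N back=3 fwd=0
After 8 (visit(Q)): cur=Q back=4 fwd=0
After 9 (visit(R)): cur=R back=5 fwd=0

Answer: back: HOME,M,W,N,Q
current: R
forward: (empty)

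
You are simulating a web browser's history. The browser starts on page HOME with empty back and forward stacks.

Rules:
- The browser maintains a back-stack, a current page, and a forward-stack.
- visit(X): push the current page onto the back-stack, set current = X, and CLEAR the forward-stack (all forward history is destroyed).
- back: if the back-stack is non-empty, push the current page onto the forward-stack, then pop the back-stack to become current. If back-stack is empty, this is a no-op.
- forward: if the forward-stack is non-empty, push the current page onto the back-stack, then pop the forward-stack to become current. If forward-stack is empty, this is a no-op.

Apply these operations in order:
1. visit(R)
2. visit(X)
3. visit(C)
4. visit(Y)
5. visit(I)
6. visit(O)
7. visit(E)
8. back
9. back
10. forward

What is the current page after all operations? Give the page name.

Answer: O

Derivation:
After 1 (visit(R)): cur=R back=1 fwd=0
After 2 (visit(X)): cur=X back=2 fwd=0
After 3 (visit(C)): cur=C back=3 fwd=0
After 4 (visit(Y)): cur=Y back=4 fwd=0
After 5 (visit(I)): cur=I back=5 fwd=0
After 6 (visit(O)): cur=O back=6 fwd=0
After 7 (visit(E)): cur=E back=7 fwd=0
After 8 (back): cur=O back=6 fwd=1
After 9 (back): cur=I back=5 fwd=2
After 10 (forward): cur=O back=6 fwd=1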